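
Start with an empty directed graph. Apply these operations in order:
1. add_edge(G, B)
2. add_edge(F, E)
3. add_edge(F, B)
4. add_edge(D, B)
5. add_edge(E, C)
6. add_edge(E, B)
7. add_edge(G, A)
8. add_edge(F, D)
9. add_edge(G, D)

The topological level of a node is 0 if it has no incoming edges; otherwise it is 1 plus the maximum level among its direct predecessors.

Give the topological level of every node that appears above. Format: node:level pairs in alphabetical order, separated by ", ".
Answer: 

Op 1: add_edge(G, B). Edges now: 1
Op 2: add_edge(F, E). Edges now: 2
Op 3: add_edge(F, B). Edges now: 3
Op 4: add_edge(D, B). Edges now: 4
Op 5: add_edge(E, C). Edges now: 5
Op 6: add_edge(E, B). Edges now: 6
Op 7: add_edge(G, A). Edges now: 7
Op 8: add_edge(F, D). Edges now: 8
Op 9: add_edge(G, D). Edges now: 9
Compute levels (Kahn BFS):
  sources (in-degree 0): F, G
  process F: level=0
    F->B: in-degree(B)=3, level(B)>=1
    F->D: in-degree(D)=1, level(D)>=1
    F->E: in-degree(E)=0, level(E)=1, enqueue
  process G: level=0
    G->A: in-degree(A)=0, level(A)=1, enqueue
    G->B: in-degree(B)=2, level(B)>=1
    G->D: in-degree(D)=0, level(D)=1, enqueue
  process E: level=1
    E->B: in-degree(B)=1, level(B)>=2
    E->C: in-degree(C)=0, level(C)=2, enqueue
  process A: level=1
  process D: level=1
    D->B: in-degree(B)=0, level(B)=2, enqueue
  process C: level=2
  process B: level=2
All levels: A:1, B:2, C:2, D:1, E:1, F:0, G:0

Answer: A:1, B:2, C:2, D:1, E:1, F:0, G:0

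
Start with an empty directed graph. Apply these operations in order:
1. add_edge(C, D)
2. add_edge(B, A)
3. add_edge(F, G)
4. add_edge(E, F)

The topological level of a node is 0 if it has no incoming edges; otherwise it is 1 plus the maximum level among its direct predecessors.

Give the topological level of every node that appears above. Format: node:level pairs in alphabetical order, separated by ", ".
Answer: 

Answer: A:1, B:0, C:0, D:1, E:0, F:1, G:2

Derivation:
Op 1: add_edge(C, D). Edges now: 1
Op 2: add_edge(B, A). Edges now: 2
Op 3: add_edge(F, G). Edges now: 3
Op 4: add_edge(E, F). Edges now: 4
Compute levels (Kahn BFS):
  sources (in-degree 0): B, C, E
  process B: level=0
    B->A: in-degree(A)=0, level(A)=1, enqueue
  process C: level=0
    C->D: in-degree(D)=0, level(D)=1, enqueue
  process E: level=0
    E->F: in-degree(F)=0, level(F)=1, enqueue
  process A: level=1
  process D: level=1
  process F: level=1
    F->G: in-degree(G)=0, level(G)=2, enqueue
  process G: level=2
All levels: A:1, B:0, C:0, D:1, E:0, F:1, G:2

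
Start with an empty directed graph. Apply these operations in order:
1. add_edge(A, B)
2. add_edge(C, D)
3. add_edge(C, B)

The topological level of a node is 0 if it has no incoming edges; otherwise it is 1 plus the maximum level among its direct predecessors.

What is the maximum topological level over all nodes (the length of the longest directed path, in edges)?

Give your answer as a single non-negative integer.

Answer: 1

Derivation:
Op 1: add_edge(A, B). Edges now: 1
Op 2: add_edge(C, D). Edges now: 2
Op 3: add_edge(C, B). Edges now: 3
Compute levels (Kahn BFS):
  sources (in-degree 0): A, C
  process A: level=0
    A->B: in-degree(B)=1, level(B)>=1
  process C: level=0
    C->B: in-degree(B)=0, level(B)=1, enqueue
    C->D: in-degree(D)=0, level(D)=1, enqueue
  process B: level=1
  process D: level=1
All levels: A:0, B:1, C:0, D:1
max level = 1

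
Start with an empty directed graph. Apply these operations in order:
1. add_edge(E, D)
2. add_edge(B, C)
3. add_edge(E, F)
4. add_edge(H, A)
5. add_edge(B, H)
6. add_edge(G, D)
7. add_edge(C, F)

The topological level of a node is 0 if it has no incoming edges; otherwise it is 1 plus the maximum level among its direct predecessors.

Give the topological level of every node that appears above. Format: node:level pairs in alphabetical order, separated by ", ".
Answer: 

Answer: A:2, B:0, C:1, D:1, E:0, F:2, G:0, H:1

Derivation:
Op 1: add_edge(E, D). Edges now: 1
Op 2: add_edge(B, C). Edges now: 2
Op 3: add_edge(E, F). Edges now: 3
Op 4: add_edge(H, A). Edges now: 4
Op 5: add_edge(B, H). Edges now: 5
Op 6: add_edge(G, D). Edges now: 6
Op 7: add_edge(C, F). Edges now: 7
Compute levels (Kahn BFS):
  sources (in-degree 0): B, E, G
  process B: level=0
    B->C: in-degree(C)=0, level(C)=1, enqueue
    B->H: in-degree(H)=0, level(H)=1, enqueue
  process E: level=0
    E->D: in-degree(D)=1, level(D)>=1
    E->F: in-degree(F)=1, level(F)>=1
  process G: level=0
    G->D: in-degree(D)=0, level(D)=1, enqueue
  process C: level=1
    C->F: in-degree(F)=0, level(F)=2, enqueue
  process H: level=1
    H->A: in-degree(A)=0, level(A)=2, enqueue
  process D: level=1
  process F: level=2
  process A: level=2
All levels: A:2, B:0, C:1, D:1, E:0, F:2, G:0, H:1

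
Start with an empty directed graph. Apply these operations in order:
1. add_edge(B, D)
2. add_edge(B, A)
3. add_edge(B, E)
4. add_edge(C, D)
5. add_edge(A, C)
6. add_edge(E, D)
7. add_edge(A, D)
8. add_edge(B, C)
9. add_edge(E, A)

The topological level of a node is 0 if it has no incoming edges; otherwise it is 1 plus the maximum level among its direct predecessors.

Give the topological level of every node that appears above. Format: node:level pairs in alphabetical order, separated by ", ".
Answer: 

Op 1: add_edge(B, D). Edges now: 1
Op 2: add_edge(B, A). Edges now: 2
Op 3: add_edge(B, E). Edges now: 3
Op 4: add_edge(C, D). Edges now: 4
Op 5: add_edge(A, C). Edges now: 5
Op 6: add_edge(E, D). Edges now: 6
Op 7: add_edge(A, D). Edges now: 7
Op 8: add_edge(B, C). Edges now: 8
Op 9: add_edge(E, A). Edges now: 9
Compute levels (Kahn BFS):
  sources (in-degree 0): B
  process B: level=0
    B->A: in-degree(A)=1, level(A)>=1
    B->C: in-degree(C)=1, level(C)>=1
    B->D: in-degree(D)=3, level(D)>=1
    B->E: in-degree(E)=0, level(E)=1, enqueue
  process E: level=1
    E->A: in-degree(A)=0, level(A)=2, enqueue
    E->D: in-degree(D)=2, level(D)>=2
  process A: level=2
    A->C: in-degree(C)=0, level(C)=3, enqueue
    A->D: in-degree(D)=1, level(D)>=3
  process C: level=3
    C->D: in-degree(D)=0, level(D)=4, enqueue
  process D: level=4
All levels: A:2, B:0, C:3, D:4, E:1

Answer: A:2, B:0, C:3, D:4, E:1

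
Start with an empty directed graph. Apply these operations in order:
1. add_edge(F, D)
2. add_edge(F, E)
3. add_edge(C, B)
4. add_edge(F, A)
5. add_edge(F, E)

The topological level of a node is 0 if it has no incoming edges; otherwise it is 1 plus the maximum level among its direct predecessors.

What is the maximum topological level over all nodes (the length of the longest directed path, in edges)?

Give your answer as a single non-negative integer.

Answer: 1

Derivation:
Op 1: add_edge(F, D). Edges now: 1
Op 2: add_edge(F, E). Edges now: 2
Op 3: add_edge(C, B). Edges now: 3
Op 4: add_edge(F, A). Edges now: 4
Op 5: add_edge(F, E) (duplicate, no change). Edges now: 4
Compute levels (Kahn BFS):
  sources (in-degree 0): C, F
  process C: level=0
    C->B: in-degree(B)=0, level(B)=1, enqueue
  process F: level=0
    F->A: in-degree(A)=0, level(A)=1, enqueue
    F->D: in-degree(D)=0, level(D)=1, enqueue
    F->E: in-degree(E)=0, level(E)=1, enqueue
  process B: level=1
  process A: level=1
  process D: level=1
  process E: level=1
All levels: A:1, B:1, C:0, D:1, E:1, F:0
max level = 1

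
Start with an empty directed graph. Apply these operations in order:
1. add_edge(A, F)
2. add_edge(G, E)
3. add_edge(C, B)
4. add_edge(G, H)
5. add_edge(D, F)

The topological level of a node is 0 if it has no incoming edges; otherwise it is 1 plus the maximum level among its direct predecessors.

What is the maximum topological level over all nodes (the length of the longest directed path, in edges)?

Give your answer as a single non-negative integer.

Answer: 1

Derivation:
Op 1: add_edge(A, F). Edges now: 1
Op 2: add_edge(G, E). Edges now: 2
Op 3: add_edge(C, B). Edges now: 3
Op 4: add_edge(G, H). Edges now: 4
Op 5: add_edge(D, F). Edges now: 5
Compute levels (Kahn BFS):
  sources (in-degree 0): A, C, D, G
  process A: level=0
    A->F: in-degree(F)=1, level(F)>=1
  process C: level=0
    C->B: in-degree(B)=0, level(B)=1, enqueue
  process D: level=0
    D->F: in-degree(F)=0, level(F)=1, enqueue
  process G: level=0
    G->E: in-degree(E)=0, level(E)=1, enqueue
    G->H: in-degree(H)=0, level(H)=1, enqueue
  process B: level=1
  process F: level=1
  process E: level=1
  process H: level=1
All levels: A:0, B:1, C:0, D:0, E:1, F:1, G:0, H:1
max level = 1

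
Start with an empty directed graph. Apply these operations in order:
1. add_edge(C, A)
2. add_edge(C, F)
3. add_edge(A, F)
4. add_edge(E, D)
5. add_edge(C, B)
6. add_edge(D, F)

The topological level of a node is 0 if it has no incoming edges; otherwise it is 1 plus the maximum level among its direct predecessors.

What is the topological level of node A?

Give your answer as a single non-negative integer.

Op 1: add_edge(C, A). Edges now: 1
Op 2: add_edge(C, F). Edges now: 2
Op 3: add_edge(A, F). Edges now: 3
Op 4: add_edge(E, D). Edges now: 4
Op 5: add_edge(C, B). Edges now: 5
Op 6: add_edge(D, F). Edges now: 6
Compute levels (Kahn BFS):
  sources (in-degree 0): C, E
  process C: level=0
    C->A: in-degree(A)=0, level(A)=1, enqueue
    C->B: in-degree(B)=0, level(B)=1, enqueue
    C->F: in-degree(F)=2, level(F)>=1
  process E: level=0
    E->D: in-degree(D)=0, level(D)=1, enqueue
  process A: level=1
    A->F: in-degree(F)=1, level(F)>=2
  process B: level=1
  process D: level=1
    D->F: in-degree(F)=0, level(F)=2, enqueue
  process F: level=2
All levels: A:1, B:1, C:0, D:1, E:0, F:2
level(A) = 1

Answer: 1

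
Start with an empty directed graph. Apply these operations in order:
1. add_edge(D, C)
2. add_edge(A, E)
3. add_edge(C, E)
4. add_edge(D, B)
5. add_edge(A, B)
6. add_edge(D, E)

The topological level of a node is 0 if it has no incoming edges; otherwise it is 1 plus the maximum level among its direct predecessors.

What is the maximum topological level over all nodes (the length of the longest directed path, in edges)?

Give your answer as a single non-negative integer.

Answer: 2

Derivation:
Op 1: add_edge(D, C). Edges now: 1
Op 2: add_edge(A, E). Edges now: 2
Op 3: add_edge(C, E). Edges now: 3
Op 4: add_edge(D, B). Edges now: 4
Op 5: add_edge(A, B). Edges now: 5
Op 6: add_edge(D, E). Edges now: 6
Compute levels (Kahn BFS):
  sources (in-degree 0): A, D
  process A: level=0
    A->B: in-degree(B)=1, level(B)>=1
    A->E: in-degree(E)=2, level(E)>=1
  process D: level=0
    D->B: in-degree(B)=0, level(B)=1, enqueue
    D->C: in-degree(C)=0, level(C)=1, enqueue
    D->E: in-degree(E)=1, level(E)>=1
  process B: level=1
  process C: level=1
    C->E: in-degree(E)=0, level(E)=2, enqueue
  process E: level=2
All levels: A:0, B:1, C:1, D:0, E:2
max level = 2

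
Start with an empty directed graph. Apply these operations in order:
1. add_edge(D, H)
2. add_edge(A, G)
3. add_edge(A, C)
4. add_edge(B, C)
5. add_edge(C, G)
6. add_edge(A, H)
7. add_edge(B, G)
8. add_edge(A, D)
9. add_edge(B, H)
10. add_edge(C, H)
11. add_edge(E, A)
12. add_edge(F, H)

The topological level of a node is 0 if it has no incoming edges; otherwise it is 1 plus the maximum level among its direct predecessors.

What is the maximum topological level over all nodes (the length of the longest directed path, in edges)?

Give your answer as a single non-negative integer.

Answer: 3

Derivation:
Op 1: add_edge(D, H). Edges now: 1
Op 2: add_edge(A, G). Edges now: 2
Op 3: add_edge(A, C). Edges now: 3
Op 4: add_edge(B, C). Edges now: 4
Op 5: add_edge(C, G). Edges now: 5
Op 6: add_edge(A, H). Edges now: 6
Op 7: add_edge(B, G). Edges now: 7
Op 8: add_edge(A, D). Edges now: 8
Op 9: add_edge(B, H). Edges now: 9
Op 10: add_edge(C, H). Edges now: 10
Op 11: add_edge(E, A). Edges now: 11
Op 12: add_edge(F, H). Edges now: 12
Compute levels (Kahn BFS):
  sources (in-degree 0): B, E, F
  process B: level=0
    B->C: in-degree(C)=1, level(C)>=1
    B->G: in-degree(G)=2, level(G)>=1
    B->H: in-degree(H)=4, level(H)>=1
  process E: level=0
    E->A: in-degree(A)=0, level(A)=1, enqueue
  process F: level=0
    F->H: in-degree(H)=3, level(H)>=1
  process A: level=1
    A->C: in-degree(C)=0, level(C)=2, enqueue
    A->D: in-degree(D)=0, level(D)=2, enqueue
    A->G: in-degree(G)=1, level(G)>=2
    A->H: in-degree(H)=2, level(H)>=2
  process C: level=2
    C->G: in-degree(G)=0, level(G)=3, enqueue
    C->H: in-degree(H)=1, level(H)>=3
  process D: level=2
    D->H: in-degree(H)=0, level(H)=3, enqueue
  process G: level=3
  process H: level=3
All levels: A:1, B:0, C:2, D:2, E:0, F:0, G:3, H:3
max level = 3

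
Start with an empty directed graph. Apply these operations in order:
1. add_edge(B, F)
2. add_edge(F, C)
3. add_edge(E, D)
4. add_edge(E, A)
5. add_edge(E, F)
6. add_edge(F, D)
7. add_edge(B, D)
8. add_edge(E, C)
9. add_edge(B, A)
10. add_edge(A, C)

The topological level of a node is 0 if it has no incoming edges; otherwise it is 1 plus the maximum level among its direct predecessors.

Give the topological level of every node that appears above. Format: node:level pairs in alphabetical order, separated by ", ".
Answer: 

Op 1: add_edge(B, F). Edges now: 1
Op 2: add_edge(F, C). Edges now: 2
Op 3: add_edge(E, D). Edges now: 3
Op 4: add_edge(E, A). Edges now: 4
Op 5: add_edge(E, F). Edges now: 5
Op 6: add_edge(F, D). Edges now: 6
Op 7: add_edge(B, D). Edges now: 7
Op 8: add_edge(E, C). Edges now: 8
Op 9: add_edge(B, A). Edges now: 9
Op 10: add_edge(A, C). Edges now: 10
Compute levels (Kahn BFS):
  sources (in-degree 0): B, E
  process B: level=0
    B->A: in-degree(A)=1, level(A)>=1
    B->D: in-degree(D)=2, level(D)>=1
    B->F: in-degree(F)=1, level(F)>=1
  process E: level=0
    E->A: in-degree(A)=0, level(A)=1, enqueue
    E->C: in-degree(C)=2, level(C)>=1
    E->D: in-degree(D)=1, level(D)>=1
    E->F: in-degree(F)=0, level(F)=1, enqueue
  process A: level=1
    A->C: in-degree(C)=1, level(C)>=2
  process F: level=1
    F->C: in-degree(C)=0, level(C)=2, enqueue
    F->D: in-degree(D)=0, level(D)=2, enqueue
  process C: level=2
  process D: level=2
All levels: A:1, B:0, C:2, D:2, E:0, F:1

Answer: A:1, B:0, C:2, D:2, E:0, F:1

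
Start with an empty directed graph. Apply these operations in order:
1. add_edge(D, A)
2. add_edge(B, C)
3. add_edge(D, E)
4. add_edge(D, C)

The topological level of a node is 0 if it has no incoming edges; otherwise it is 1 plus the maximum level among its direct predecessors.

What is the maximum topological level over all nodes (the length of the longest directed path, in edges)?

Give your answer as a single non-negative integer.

Op 1: add_edge(D, A). Edges now: 1
Op 2: add_edge(B, C). Edges now: 2
Op 3: add_edge(D, E). Edges now: 3
Op 4: add_edge(D, C). Edges now: 4
Compute levels (Kahn BFS):
  sources (in-degree 0): B, D
  process B: level=0
    B->C: in-degree(C)=1, level(C)>=1
  process D: level=0
    D->A: in-degree(A)=0, level(A)=1, enqueue
    D->C: in-degree(C)=0, level(C)=1, enqueue
    D->E: in-degree(E)=0, level(E)=1, enqueue
  process A: level=1
  process C: level=1
  process E: level=1
All levels: A:1, B:0, C:1, D:0, E:1
max level = 1

Answer: 1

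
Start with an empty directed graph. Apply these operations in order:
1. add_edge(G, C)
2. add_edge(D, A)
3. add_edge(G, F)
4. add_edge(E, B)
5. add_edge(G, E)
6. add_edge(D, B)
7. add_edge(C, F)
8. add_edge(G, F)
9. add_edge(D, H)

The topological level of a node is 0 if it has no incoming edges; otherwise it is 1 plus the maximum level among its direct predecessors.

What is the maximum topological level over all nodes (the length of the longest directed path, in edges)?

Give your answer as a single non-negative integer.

Answer: 2

Derivation:
Op 1: add_edge(G, C). Edges now: 1
Op 2: add_edge(D, A). Edges now: 2
Op 3: add_edge(G, F). Edges now: 3
Op 4: add_edge(E, B). Edges now: 4
Op 5: add_edge(G, E). Edges now: 5
Op 6: add_edge(D, B). Edges now: 6
Op 7: add_edge(C, F). Edges now: 7
Op 8: add_edge(G, F) (duplicate, no change). Edges now: 7
Op 9: add_edge(D, H). Edges now: 8
Compute levels (Kahn BFS):
  sources (in-degree 0): D, G
  process D: level=0
    D->A: in-degree(A)=0, level(A)=1, enqueue
    D->B: in-degree(B)=1, level(B)>=1
    D->H: in-degree(H)=0, level(H)=1, enqueue
  process G: level=0
    G->C: in-degree(C)=0, level(C)=1, enqueue
    G->E: in-degree(E)=0, level(E)=1, enqueue
    G->F: in-degree(F)=1, level(F)>=1
  process A: level=1
  process H: level=1
  process C: level=1
    C->F: in-degree(F)=0, level(F)=2, enqueue
  process E: level=1
    E->B: in-degree(B)=0, level(B)=2, enqueue
  process F: level=2
  process B: level=2
All levels: A:1, B:2, C:1, D:0, E:1, F:2, G:0, H:1
max level = 2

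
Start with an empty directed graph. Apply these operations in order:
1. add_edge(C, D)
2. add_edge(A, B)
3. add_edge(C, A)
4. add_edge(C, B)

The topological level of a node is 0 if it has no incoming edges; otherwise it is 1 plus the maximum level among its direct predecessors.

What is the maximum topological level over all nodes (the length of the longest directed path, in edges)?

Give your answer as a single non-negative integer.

Answer: 2

Derivation:
Op 1: add_edge(C, D). Edges now: 1
Op 2: add_edge(A, B). Edges now: 2
Op 3: add_edge(C, A). Edges now: 3
Op 4: add_edge(C, B). Edges now: 4
Compute levels (Kahn BFS):
  sources (in-degree 0): C
  process C: level=0
    C->A: in-degree(A)=0, level(A)=1, enqueue
    C->B: in-degree(B)=1, level(B)>=1
    C->D: in-degree(D)=0, level(D)=1, enqueue
  process A: level=1
    A->B: in-degree(B)=0, level(B)=2, enqueue
  process D: level=1
  process B: level=2
All levels: A:1, B:2, C:0, D:1
max level = 2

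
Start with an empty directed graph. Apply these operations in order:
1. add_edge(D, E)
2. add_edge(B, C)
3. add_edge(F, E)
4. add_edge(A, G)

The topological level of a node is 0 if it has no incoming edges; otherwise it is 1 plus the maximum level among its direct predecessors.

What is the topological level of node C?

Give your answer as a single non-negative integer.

Op 1: add_edge(D, E). Edges now: 1
Op 2: add_edge(B, C). Edges now: 2
Op 3: add_edge(F, E). Edges now: 3
Op 4: add_edge(A, G). Edges now: 4
Compute levels (Kahn BFS):
  sources (in-degree 0): A, B, D, F
  process A: level=0
    A->G: in-degree(G)=0, level(G)=1, enqueue
  process B: level=0
    B->C: in-degree(C)=0, level(C)=1, enqueue
  process D: level=0
    D->E: in-degree(E)=1, level(E)>=1
  process F: level=0
    F->E: in-degree(E)=0, level(E)=1, enqueue
  process G: level=1
  process C: level=1
  process E: level=1
All levels: A:0, B:0, C:1, D:0, E:1, F:0, G:1
level(C) = 1

Answer: 1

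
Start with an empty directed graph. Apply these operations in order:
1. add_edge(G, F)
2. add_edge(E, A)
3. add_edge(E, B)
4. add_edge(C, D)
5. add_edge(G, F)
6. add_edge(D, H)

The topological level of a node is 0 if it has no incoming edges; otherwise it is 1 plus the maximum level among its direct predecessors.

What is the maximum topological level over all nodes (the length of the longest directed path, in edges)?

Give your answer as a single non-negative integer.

Answer: 2

Derivation:
Op 1: add_edge(G, F). Edges now: 1
Op 2: add_edge(E, A). Edges now: 2
Op 3: add_edge(E, B). Edges now: 3
Op 4: add_edge(C, D). Edges now: 4
Op 5: add_edge(G, F) (duplicate, no change). Edges now: 4
Op 6: add_edge(D, H). Edges now: 5
Compute levels (Kahn BFS):
  sources (in-degree 0): C, E, G
  process C: level=0
    C->D: in-degree(D)=0, level(D)=1, enqueue
  process E: level=0
    E->A: in-degree(A)=0, level(A)=1, enqueue
    E->B: in-degree(B)=0, level(B)=1, enqueue
  process G: level=0
    G->F: in-degree(F)=0, level(F)=1, enqueue
  process D: level=1
    D->H: in-degree(H)=0, level(H)=2, enqueue
  process A: level=1
  process B: level=1
  process F: level=1
  process H: level=2
All levels: A:1, B:1, C:0, D:1, E:0, F:1, G:0, H:2
max level = 2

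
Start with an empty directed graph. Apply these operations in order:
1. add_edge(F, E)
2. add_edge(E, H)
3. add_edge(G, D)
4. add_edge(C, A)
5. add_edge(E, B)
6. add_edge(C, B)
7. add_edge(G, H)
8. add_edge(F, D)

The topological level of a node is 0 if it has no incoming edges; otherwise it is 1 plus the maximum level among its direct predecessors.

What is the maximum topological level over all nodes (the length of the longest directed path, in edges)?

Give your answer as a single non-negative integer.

Op 1: add_edge(F, E). Edges now: 1
Op 2: add_edge(E, H). Edges now: 2
Op 3: add_edge(G, D). Edges now: 3
Op 4: add_edge(C, A). Edges now: 4
Op 5: add_edge(E, B). Edges now: 5
Op 6: add_edge(C, B). Edges now: 6
Op 7: add_edge(G, H). Edges now: 7
Op 8: add_edge(F, D). Edges now: 8
Compute levels (Kahn BFS):
  sources (in-degree 0): C, F, G
  process C: level=0
    C->A: in-degree(A)=0, level(A)=1, enqueue
    C->B: in-degree(B)=1, level(B)>=1
  process F: level=0
    F->D: in-degree(D)=1, level(D)>=1
    F->E: in-degree(E)=0, level(E)=1, enqueue
  process G: level=0
    G->D: in-degree(D)=0, level(D)=1, enqueue
    G->H: in-degree(H)=1, level(H)>=1
  process A: level=1
  process E: level=1
    E->B: in-degree(B)=0, level(B)=2, enqueue
    E->H: in-degree(H)=0, level(H)=2, enqueue
  process D: level=1
  process B: level=2
  process H: level=2
All levels: A:1, B:2, C:0, D:1, E:1, F:0, G:0, H:2
max level = 2

Answer: 2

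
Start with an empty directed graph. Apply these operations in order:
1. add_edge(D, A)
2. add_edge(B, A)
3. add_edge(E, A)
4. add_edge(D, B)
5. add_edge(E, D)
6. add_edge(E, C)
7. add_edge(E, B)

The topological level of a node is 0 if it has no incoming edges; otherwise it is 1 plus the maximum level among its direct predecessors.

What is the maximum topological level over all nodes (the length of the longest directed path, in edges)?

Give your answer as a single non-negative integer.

Op 1: add_edge(D, A). Edges now: 1
Op 2: add_edge(B, A). Edges now: 2
Op 3: add_edge(E, A). Edges now: 3
Op 4: add_edge(D, B). Edges now: 4
Op 5: add_edge(E, D). Edges now: 5
Op 6: add_edge(E, C). Edges now: 6
Op 7: add_edge(E, B). Edges now: 7
Compute levels (Kahn BFS):
  sources (in-degree 0): E
  process E: level=0
    E->A: in-degree(A)=2, level(A)>=1
    E->B: in-degree(B)=1, level(B)>=1
    E->C: in-degree(C)=0, level(C)=1, enqueue
    E->D: in-degree(D)=0, level(D)=1, enqueue
  process C: level=1
  process D: level=1
    D->A: in-degree(A)=1, level(A)>=2
    D->B: in-degree(B)=0, level(B)=2, enqueue
  process B: level=2
    B->A: in-degree(A)=0, level(A)=3, enqueue
  process A: level=3
All levels: A:3, B:2, C:1, D:1, E:0
max level = 3

Answer: 3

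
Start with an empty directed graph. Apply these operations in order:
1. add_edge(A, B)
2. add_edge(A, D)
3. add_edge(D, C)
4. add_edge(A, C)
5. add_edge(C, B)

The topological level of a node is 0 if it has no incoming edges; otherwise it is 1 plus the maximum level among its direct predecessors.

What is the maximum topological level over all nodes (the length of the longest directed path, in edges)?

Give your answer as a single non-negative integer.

Op 1: add_edge(A, B). Edges now: 1
Op 2: add_edge(A, D). Edges now: 2
Op 3: add_edge(D, C). Edges now: 3
Op 4: add_edge(A, C). Edges now: 4
Op 5: add_edge(C, B). Edges now: 5
Compute levels (Kahn BFS):
  sources (in-degree 0): A
  process A: level=0
    A->B: in-degree(B)=1, level(B)>=1
    A->C: in-degree(C)=1, level(C)>=1
    A->D: in-degree(D)=0, level(D)=1, enqueue
  process D: level=1
    D->C: in-degree(C)=0, level(C)=2, enqueue
  process C: level=2
    C->B: in-degree(B)=0, level(B)=3, enqueue
  process B: level=3
All levels: A:0, B:3, C:2, D:1
max level = 3

Answer: 3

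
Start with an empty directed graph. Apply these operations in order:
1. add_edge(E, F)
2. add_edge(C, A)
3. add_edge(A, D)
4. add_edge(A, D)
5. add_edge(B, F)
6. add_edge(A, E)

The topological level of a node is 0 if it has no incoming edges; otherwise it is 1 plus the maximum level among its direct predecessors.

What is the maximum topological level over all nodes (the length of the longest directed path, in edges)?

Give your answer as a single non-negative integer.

Answer: 3

Derivation:
Op 1: add_edge(E, F). Edges now: 1
Op 2: add_edge(C, A). Edges now: 2
Op 3: add_edge(A, D). Edges now: 3
Op 4: add_edge(A, D) (duplicate, no change). Edges now: 3
Op 5: add_edge(B, F). Edges now: 4
Op 6: add_edge(A, E). Edges now: 5
Compute levels (Kahn BFS):
  sources (in-degree 0): B, C
  process B: level=0
    B->F: in-degree(F)=1, level(F)>=1
  process C: level=0
    C->A: in-degree(A)=0, level(A)=1, enqueue
  process A: level=1
    A->D: in-degree(D)=0, level(D)=2, enqueue
    A->E: in-degree(E)=0, level(E)=2, enqueue
  process D: level=2
  process E: level=2
    E->F: in-degree(F)=0, level(F)=3, enqueue
  process F: level=3
All levels: A:1, B:0, C:0, D:2, E:2, F:3
max level = 3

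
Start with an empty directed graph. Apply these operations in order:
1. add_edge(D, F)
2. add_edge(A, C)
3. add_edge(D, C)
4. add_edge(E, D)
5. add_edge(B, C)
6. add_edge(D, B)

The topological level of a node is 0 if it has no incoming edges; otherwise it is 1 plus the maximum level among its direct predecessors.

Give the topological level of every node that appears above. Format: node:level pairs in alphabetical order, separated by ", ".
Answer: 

Op 1: add_edge(D, F). Edges now: 1
Op 2: add_edge(A, C). Edges now: 2
Op 3: add_edge(D, C). Edges now: 3
Op 4: add_edge(E, D). Edges now: 4
Op 5: add_edge(B, C). Edges now: 5
Op 6: add_edge(D, B). Edges now: 6
Compute levels (Kahn BFS):
  sources (in-degree 0): A, E
  process A: level=0
    A->C: in-degree(C)=2, level(C)>=1
  process E: level=0
    E->D: in-degree(D)=0, level(D)=1, enqueue
  process D: level=1
    D->B: in-degree(B)=0, level(B)=2, enqueue
    D->C: in-degree(C)=1, level(C)>=2
    D->F: in-degree(F)=0, level(F)=2, enqueue
  process B: level=2
    B->C: in-degree(C)=0, level(C)=3, enqueue
  process F: level=2
  process C: level=3
All levels: A:0, B:2, C:3, D:1, E:0, F:2

Answer: A:0, B:2, C:3, D:1, E:0, F:2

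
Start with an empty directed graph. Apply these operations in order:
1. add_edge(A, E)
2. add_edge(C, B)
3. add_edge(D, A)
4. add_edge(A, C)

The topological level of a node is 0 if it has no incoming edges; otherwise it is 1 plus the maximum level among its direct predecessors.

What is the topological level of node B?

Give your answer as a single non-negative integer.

Answer: 3

Derivation:
Op 1: add_edge(A, E). Edges now: 1
Op 2: add_edge(C, B). Edges now: 2
Op 3: add_edge(D, A). Edges now: 3
Op 4: add_edge(A, C). Edges now: 4
Compute levels (Kahn BFS):
  sources (in-degree 0): D
  process D: level=0
    D->A: in-degree(A)=0, level(A)=1, enqueue
  process A: level=1
    A->C: in-degree(C)=0, level(C)=2, enqueue
    A->E: in-degree(E)=0, level(E)=2, enqueue
  process C: level=2
    C->B: in-degree(B)=0, level(B)=3, enqueue
  process E: level=2
  process B: level=3
All levels: A:1, B:3, C:2, D:0, E:2
level(B) = 3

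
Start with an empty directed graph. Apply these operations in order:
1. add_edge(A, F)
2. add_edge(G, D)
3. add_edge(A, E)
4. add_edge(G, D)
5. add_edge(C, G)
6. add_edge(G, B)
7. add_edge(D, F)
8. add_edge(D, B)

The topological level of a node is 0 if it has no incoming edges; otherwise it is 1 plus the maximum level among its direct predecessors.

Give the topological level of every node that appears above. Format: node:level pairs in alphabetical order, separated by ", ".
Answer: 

Answer: A:0, B:3, C:0, D:2, E:1, F:3, G:1

Derivation:
Op 1: add_edge(A, F). Edges now: 1
Op 2: add_edge(G, D). Edges now: 2
Op 3: add_edge(A, E). Edges now: 3
Op 4: add_edge(G, D) (duplicate, no change). Edges now: 3
Op 5: add_edge(C, G). Edges now: 4
Op 6: add_edge(G, B). Edges now: 5
Op 7: add_edge(D, F). Edges now: 6
Op 8: add_edge(D, B). Edges now: 7
Compute levels (Kahn BFS):
  sources (in-degree 0): A, C
  process A: level=0
    A->E: in-degree(E)=0, level(E)=1, enqueue
    A->F: in-degree(F)=1, level(F)>=1
  process C: level=0
    C->G: in-degree(G)=0, level(G)=1, enqueue
  process E: level=1
  process G: level=1
    G->B: in-degree(B)=1, level(B)>=2
    G->D: in-degree(D)=0, level(D)=2, enqueue
  process D: level=2
    D->B: in-degree(B)=0, level(B)=3, enqueue
    D->F: in-degree(F)=0, level(F)=3, enqueue
  process B: level=3
  process F: level=3
All levels: A:0, B:3, C:0, D:2, E:1, F:3, G:1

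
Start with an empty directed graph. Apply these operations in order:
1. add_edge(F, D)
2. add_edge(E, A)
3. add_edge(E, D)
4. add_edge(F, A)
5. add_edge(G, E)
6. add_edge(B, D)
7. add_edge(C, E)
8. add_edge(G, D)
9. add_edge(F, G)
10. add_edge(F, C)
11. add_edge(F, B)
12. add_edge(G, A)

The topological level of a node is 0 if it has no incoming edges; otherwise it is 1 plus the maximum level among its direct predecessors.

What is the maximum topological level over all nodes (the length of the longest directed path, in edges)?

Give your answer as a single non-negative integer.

Answer: 3

Derivation:
Op 1: add_edge(F, D). Edges now: 1
Op 2: add_edge(E, A). Edges now: 2
Op 3: add_edge(E, D). Edges now: 3
Op 4: add_edge(F, A). Edges now: 4
Op 5: add_edge(G, E). Edges now: 5
Op 6: add_edge(B, D). Edges now: 6
Op 7: add_edge(C, E). Edges now: 7
Op 8: add_edge(G, D). Edges now: 8
Op 9: add_edge(F, G). Edges now: 9
Op 10: add_edge(F, C). Edges now: 10
Op 11: add_edge(F, B). Edges now: 11
Op 12: add_edge(G, A). Edges now: 12
Compute levels (Kahn BFS):
  sources (in-degree 0): F
  process F: level=0
    F->A: in-degree(A)=2, level(A)>=1
    F->B: in-degree(B)=0, level(B)=1, enqueue
    F->C: in-degree(C)=0, level(C)=1, enqueue
    F->D: in-degree(D)=3, level(D)>=1
    F->G: in-degree(G)=0, level(G)=1, enqueue
  process B: level=1
    B->D: in-degree(D)=2, level(D)>=2
  process C: level=1
    C->E: in-degree(E)=1, level(E)>=2
  process G: level=1
    G->A: in-degree(A)=1, level(A)>=2
    G->D: in-degree(D)=1, level(D)>=2
    G->E: in-degree(E)=0, level(E)=2, enqueue
  process E: level=2
    E->A: in-degree(A)=0, level(A)=3, enqueue
    E->D: in-degree(D)=0, level(D)=3, enqueue
  process A: level=3
  process D: level=3
All levels: A:3, B:1, C:1, D:3, E:2, F:0, G:1
max level = 3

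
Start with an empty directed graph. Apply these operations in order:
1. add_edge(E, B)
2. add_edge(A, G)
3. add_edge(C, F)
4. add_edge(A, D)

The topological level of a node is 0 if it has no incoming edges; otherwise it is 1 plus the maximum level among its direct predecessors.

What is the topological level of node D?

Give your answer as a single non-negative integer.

Answer: 1

Derivation:
Op 1: add_edge(E, B). Edges now: 1
Op 2: add_edge(A, G). Edges now: 2
Op 3: add_edge(C, F). Edges now: 3
Op 4: add_edge(A, D). Edges now: 4
Compute levels (Kahn BFS):
  sources (in-degree 0): A, C, E
  process A: level=0
    A->D: in-degree(D)=0, level(D)=1, enqueue
    A->G: in-degree(G)=0, level(G)=1, enqueue
  process C: level=0
    C->F: in-degree(F)=0, level(F)=1, enqueue
  process E: level=0
    E->B: in-degree(B)=0, level(B)=1, enqueue
  process D: level=1
  process G: level=1
  process F: level=1
  process B: level=1
All levels: A:0, B:1, C:0, D:1, E:0, F:1, G:1
level(D) = 1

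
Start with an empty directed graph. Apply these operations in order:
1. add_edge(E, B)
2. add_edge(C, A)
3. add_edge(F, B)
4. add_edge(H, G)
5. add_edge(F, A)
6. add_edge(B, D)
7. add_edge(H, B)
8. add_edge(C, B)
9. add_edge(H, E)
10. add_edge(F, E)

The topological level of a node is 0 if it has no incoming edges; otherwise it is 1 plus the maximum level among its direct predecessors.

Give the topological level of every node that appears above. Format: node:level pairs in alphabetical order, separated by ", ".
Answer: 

Op 1: add_edge(E, B). Edges now: 1
Op 2: add_edge(C, A). Edges now: 2
Op 3: add_edge(F, B). Edges now: 3
Op 4: add_edge(H, G). Edges now: 4
Op 5: add_edge(F, A). Edges now: 5
Op 6: add_edge(B, D). Edges now: 6
Op 7: add_edge(H, B). Edges now: 7
Op 8: add_edge(C, B). Edges now: 8
Op 9: add_edge(H, E). Edges now: 9
Op 10: add_edge(F, E). Edges now: 10
Compute levels (Kahn BFS):
  sources (in-degree 0): C, F, H
  process C: level=0
    C->A: in-degree(A)=1, level(A)>=1
    C->B: in-degree(B)=3, level(B)>=1
  process F: level=0
    F->A: in-degree(A)=0, level(A)=1, enqueue
    F->B: in-degree(B)=2, level(B)>=1
    F->E: in-degree(E)=1, level(E)>=1
  process H: level=0
    H->B: in-degree(B)=1, level(B)>=1
    H->E: in-degree(E)=0, level(E)=1, enqueue
    H->G: in-degree(G)=0, level(G)=1, enqueue
  process A: level=1
  process E: level=1
    E->B: in-degree(B)=0, level(B)=2, enqueue
  process G: level=1
  process B: level=2
    B->D: in-degree(D)=0, level(D)=3, enqueue
  process D: level=3
All levels: A:1, B:2, C:0, D:3, E:1, F:0, G:1, H:0

Answer: A:1, B:2, C:0, D:3, E:1, F:0, G:1, H:0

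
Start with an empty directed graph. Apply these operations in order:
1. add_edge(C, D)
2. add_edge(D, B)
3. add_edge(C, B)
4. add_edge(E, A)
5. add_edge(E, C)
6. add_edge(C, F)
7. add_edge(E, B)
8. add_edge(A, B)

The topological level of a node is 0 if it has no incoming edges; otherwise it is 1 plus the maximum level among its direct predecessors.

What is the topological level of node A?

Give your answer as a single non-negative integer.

Answer: 1

Derivation:
Op 1: add_edge(C, D). Edges now: 1
Op 2: add_edge(D, B). Edges now: 2
Op 3: add_edge(C, B). Edges now: 3
Op 4: add_edge(E, A). Edges now: 4
Op 5: add_edge(E, C). Edges now: 5
Op 6: add_edge(C, F). Edges now: 6
Op 7: add_edge(E, B). Edges now: 7
Op 8: add_edge(A, B). Edges now: 8
Compute levels (Kahn BFS):
  sources (in-degree 0): E
  process E: level=0
    E->A: in-degree(A)=0, level(A)=1, enqueue
    E->B: in-degree(B)=3, level(B)>=1
    E->C: in-degree(C)=0, level(C)=1, enqueue
  process A: level=1
    A->B: in-degree(B)=2, level(B)>=2
  process C: level=1
    C->B: in-degree(B)=1, level(B)>=2
    C->D: in-degree(D)=0, level(D)=2, enqueue
    C->F: in-degree(F)=0, level(F)=2, enqueue
  process D: level=2
    D->B: in-degree(B)=0, level(B)=3, enqueue
  process F: level=2
  process B: level=3
All levels: A:1, B:3, C:1, D:2, E:0, F:2
level(A) = 1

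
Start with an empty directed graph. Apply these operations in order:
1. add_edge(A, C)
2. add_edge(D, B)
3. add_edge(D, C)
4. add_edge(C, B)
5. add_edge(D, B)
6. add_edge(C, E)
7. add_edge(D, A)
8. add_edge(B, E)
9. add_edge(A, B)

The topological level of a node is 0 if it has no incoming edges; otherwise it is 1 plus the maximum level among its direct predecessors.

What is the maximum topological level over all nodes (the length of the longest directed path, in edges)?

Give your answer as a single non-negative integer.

Op 1: add_edge(A, C). Edges now: 1
Op 2: add_edge(D, B). Edges now: 2
Op 3: add_edge(D, C). Edges now: 3
Op 4: add_edge(C, B). Edges now: 4
Op 5: add_edge(D, B) (duplicate, no change). Edges now: 4
Op 6: add_edge(C, E). Edges now: 5
Op 7: add_edge(D, A). Edges now: 6
Op 8: add_edge(B, E). Edges now: 7
Op 9: add_edge(A, B). Edges now: 8
Compute levels (Kahn BFS):
  sources (in-degree 0): D
  process D: level=0
    D->A: in-degree(A)=0, level(A)=1, enqueue
    D->B: in-degree(B)=2, level(B)>=1
    D->C: in-degree(C)=1, level(C)>=1
  process A: level=1
    A->B: in-degree(B)=1, level(B)>=2
    A->C: in-degree(C)=0, level(C)=2, enqueue
  process C: level=2
    C->B: in-degree(B)=0, level(B)=3, enqueue
    C->E: in-degree(E)=1, level(E)>=3
  process B: level=3
    B->E: in-degree(E)=0, level(E)=4, enqueue
  process E: level=4
All levels: A:1, B:3, C:2, D:0, E:4
max level = 4

Answer: 4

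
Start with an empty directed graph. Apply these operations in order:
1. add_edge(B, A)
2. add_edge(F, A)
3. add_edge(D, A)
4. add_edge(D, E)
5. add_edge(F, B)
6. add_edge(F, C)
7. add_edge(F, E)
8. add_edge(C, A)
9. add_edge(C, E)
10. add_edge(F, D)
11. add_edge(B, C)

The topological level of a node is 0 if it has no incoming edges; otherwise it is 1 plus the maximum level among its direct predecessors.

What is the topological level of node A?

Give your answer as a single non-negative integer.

Answer: 3

Derivation:
Op 1: add_edge(B, A). Edges now: 1
Op 2: add_edge(F, A). Edges now: 2
Op 3: add_edge(D, A). Edges now: 3
Op 4: add_edge(D, E). Edges now: 4
Op 5: add_edge(F, B). Edges now: 5
Op 6: add_edge(F, C). Edges now: 6
Op 7: add_edge(F, E). Edges now: 7
Op 8: add_edge(C, A). Edges now: 8
Op 9: add_edge(C, E). Edges now: 9
Op 10: add_edge(F, D). Edges now: 10
Op 11: add_edge(B, C). Edges now: 11
Compute levels (Kahn BFS):
  sources (in-degree 0): F
  process F: level=0
    F->A: in-degree(A)=3, level(A)>=1
    F->B: in-degree(B)=0, level(B)=1, enqueue
    F->C: in-degree(C)=1, level(C)>=1
    F->D: in-degree(D)=0, level(D)=1, enqueue
    F->E: in-degree(E)=2, level(E)>=1
  process B: level=1
    B->A: in-degree(A)=2, level(A)>=2
    B->C: in-degree(C)=0, level(C)=2, enqueue
  process D: level=1
    D->A: in-degree(A)=1, level(A)>=2
    D->E: in-degree(E)=1, level(E)>=2
  process C: level=2
    C->A: in-degree(A)=0, level(A)=3, enqueue
    C->E: in-degree(E)=0, level(E)=3, enqueue
  process A: level=3
  process E: level=3
All levels: A:3, B:1, C:2, D:1, E:3, F:0
level(A) = 3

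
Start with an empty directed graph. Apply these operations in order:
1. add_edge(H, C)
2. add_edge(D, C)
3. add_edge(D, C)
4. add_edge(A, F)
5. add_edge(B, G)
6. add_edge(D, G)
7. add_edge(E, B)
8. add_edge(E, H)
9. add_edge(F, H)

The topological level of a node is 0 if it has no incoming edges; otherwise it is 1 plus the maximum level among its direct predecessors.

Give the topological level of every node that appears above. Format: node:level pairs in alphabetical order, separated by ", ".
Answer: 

Answer: A:0, B:1, C:3, D:0, E:0, F:1, G:2, H:2

Derivation:
Op 1: add_edge(H, C). Edges now: 1
Op 2: add_edge(D, C). Edges now: 2
Op 3: add_edge(D, C) (duplicate, no change). Edges now: 2
Op 4: add_edge(A, F). Edges now: 3
Op 5: add_edge(B, G). Edges now: 4
Op 6: add_edge(D, G). Edges now: 5
Op 7: add_edge(E, B). Edges now: 6
Op 8: add_edge(E, H). Edges now: 7
Op 9: add_edge(F, H). Edges now: 8
Compute levels (Kahn BFS):
  sources (in-degree 0): A, D, E
  process A: level=0
    A->F: in-degree(F)=0, level(F)=1, enqueue
  process D: level=0
    D->C: in-degree(C)=1, level(C)>=1
    D->G: in-degree(G)=1, level(G)>=1
  process E: level=0
    E->B: in-degree(B)=0, level(B)=1, enqueue
    E->H: in-degree(H)=1, level(H)>=1
  process F: level=1
    F->H: in-degree(H)=0, level(H)=2, enqueue
  process B: level=1
    B->G: in-degree(G)=0, level(G)=2, enqueue
  process H: level=2
    H->C: in-degree(C)=0, level(C)=3, enqueue
  process G: level=2
  process C: level=3
All levels: A:0, B:1, C:3, D:0, E:0, F:1, G:2, H:2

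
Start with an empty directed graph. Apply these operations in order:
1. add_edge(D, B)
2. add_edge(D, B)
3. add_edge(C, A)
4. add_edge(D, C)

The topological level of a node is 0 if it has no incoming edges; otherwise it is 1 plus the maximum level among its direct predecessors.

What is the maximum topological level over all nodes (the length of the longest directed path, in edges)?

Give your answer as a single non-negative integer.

Op 1: add_edge(D, B). Edges now: 1
Op 2: add_edge(D, B) (duplicate, no change). Edges now: 1
Op 3: add_edge(C, A). Edges now: 2
Op 4: add_edge(D, C). Edges now: 3
Compute levels (Kahn BFS):
  sources (in-degree 0): D
  process D: level=0
    D->B: in-degree(B)=0, level(B)=1, enqueue
    D->C: in-degree(C)=0, level(C)=1, enqueue
  process B: level=1
  process C: level=1
    C->A: in-degree(A)=0, level(A)=2, enqueue
  process A: level=2
All levels: A:2, B:1, C:1, D:0
max level = 2

Answer: 2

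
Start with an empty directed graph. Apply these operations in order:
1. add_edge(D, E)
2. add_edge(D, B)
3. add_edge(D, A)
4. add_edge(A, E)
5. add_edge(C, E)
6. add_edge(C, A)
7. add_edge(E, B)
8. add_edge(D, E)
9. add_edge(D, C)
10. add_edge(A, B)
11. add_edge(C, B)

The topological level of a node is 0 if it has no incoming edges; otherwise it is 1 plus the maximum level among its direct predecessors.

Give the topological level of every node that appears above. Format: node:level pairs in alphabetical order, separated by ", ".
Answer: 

Op 1: add_edge(D, E). Edges now: 1
Op 2: add_edge(D, B). Edges now: 2
Op 3: add_edge(D, A). Edges now: 3
Op 4: add_edge(A, E). Edges now: 4
Op 5: add_edge(C, E). Edges now: 5
Op 6: add_edge(C, A). Edges now: 6
Op 7: add_edge(E, B). Edges now: 7
Op 8: add_edge(D, E) (duplicate, no change). Edges now: 7
Op 9: add_edge(D, C). Edges now: 8
Op 10: add_edge(A, B). Edges now: 9
Op 11: add_edge(C, B). Edges now: 10
Compute levels (Kahn BFS):
  sources (in-degree 0): D
  process D: level=0
    D->A: in-degree(A)=1, level(A)>=1
    D->B: in-degree(B)=3, level(B)>=1
    D->C: in-degree(C)=0, level(C)=1, enqueue
    D->E: in-degree(E)=2, level(E)>=1
  process C: level=1
    C->A: in-degree(A)=0, level(A)=2, enqueue
    C->B: in-degree(B)=2, level(B)>=2
    C->E: in-degree(E)=1, level(E)>=2
  process A: level=2
    A->B: in-degree(B)=1, level(B)>=3
    A->E: in-degree(E)=0, level(E)=3, enqueue
  process E: level=3
    E->B: in-degree(B)=0, level(B)=4, enqueue
  process B: level=4
All levels: A:2, B:4, C:1, D:0, E:3

Answer: A:2, B:4, C:1, D:0, E:3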